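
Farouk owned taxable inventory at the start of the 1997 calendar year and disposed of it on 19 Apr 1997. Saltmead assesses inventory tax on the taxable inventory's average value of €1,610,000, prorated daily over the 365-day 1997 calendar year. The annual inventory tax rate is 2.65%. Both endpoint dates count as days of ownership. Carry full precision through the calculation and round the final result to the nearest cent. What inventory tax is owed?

Days held (1 Jan – 19 Apr 1997): 109 out of 365
Tax = €1,610,000 × 2.65% × 109/365 = €12,741.0548

€12,741.05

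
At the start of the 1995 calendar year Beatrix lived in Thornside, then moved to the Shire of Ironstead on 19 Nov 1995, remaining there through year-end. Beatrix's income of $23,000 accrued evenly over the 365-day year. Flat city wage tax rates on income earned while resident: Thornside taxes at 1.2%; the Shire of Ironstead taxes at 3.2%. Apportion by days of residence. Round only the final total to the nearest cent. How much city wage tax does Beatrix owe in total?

$330.19

Thornside, 1 Jan – 18 Nov 1995: 322 days → $23,000 × 1.2% × 322/365 = $243.4849
The Shire of Ironstead, 19 Nov – 31 Dec 1995: 43 days → $23,000 × 3.2% × 43/365 = $86.7068
Total = $330.1918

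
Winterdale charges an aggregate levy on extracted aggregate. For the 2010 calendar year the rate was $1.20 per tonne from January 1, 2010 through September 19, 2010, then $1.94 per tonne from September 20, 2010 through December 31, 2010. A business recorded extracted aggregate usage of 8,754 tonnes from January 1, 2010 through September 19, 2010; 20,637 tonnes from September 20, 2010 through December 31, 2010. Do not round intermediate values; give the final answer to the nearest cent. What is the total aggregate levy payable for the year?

January 1 – September 19, 2010: 8,754 tonnes at $1.20/tonne → $10,504.80
September 20 – December 31, 2010: 20,637 tonnes at $1.94/tonne → $40,035.78

$50,540.58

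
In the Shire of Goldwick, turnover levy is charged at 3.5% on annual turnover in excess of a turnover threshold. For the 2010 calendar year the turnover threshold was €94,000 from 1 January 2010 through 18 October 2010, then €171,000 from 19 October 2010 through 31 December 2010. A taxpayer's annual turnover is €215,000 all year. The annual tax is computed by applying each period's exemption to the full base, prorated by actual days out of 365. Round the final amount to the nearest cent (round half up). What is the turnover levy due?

1 January – 18 October 2010: 291 days, exemption €94,000 → (€215,000 − €94,000) × 3.5% × 291/365 = €3,376.3973
19 October – 31 December 2010: 74 days, exemption €171,000 → (€215,000 − €171,000) × 3.5% × 74/365 = €312.2192
Total = €3,688.6164

€3,688.62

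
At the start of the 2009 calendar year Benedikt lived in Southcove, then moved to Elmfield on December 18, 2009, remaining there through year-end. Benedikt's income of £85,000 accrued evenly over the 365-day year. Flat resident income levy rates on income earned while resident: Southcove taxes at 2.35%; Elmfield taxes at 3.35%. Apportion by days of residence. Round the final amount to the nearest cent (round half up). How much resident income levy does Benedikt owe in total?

Southcove, January 1 – December 17, 2009: 351 days → £85,000 × 2.35% × 351/365 = £1,920.8836
Elmfield, December 18 – December 31, 2009: 14 days → £85,000 × 3.35% × 14/365 = £109.2192
Total = £2,030.1027

£2,030.10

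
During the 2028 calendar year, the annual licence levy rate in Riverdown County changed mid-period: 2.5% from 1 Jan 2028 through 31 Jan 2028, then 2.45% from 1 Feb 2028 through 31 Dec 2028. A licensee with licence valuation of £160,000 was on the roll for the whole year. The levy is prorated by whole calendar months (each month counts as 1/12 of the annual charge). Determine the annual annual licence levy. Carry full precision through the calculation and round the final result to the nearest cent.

£3,926.67

1 Jan – 31 Jan 2028: 1 month at 2.5% → £160,000 × 2.5% × 1/12 = £333.3333
1 Feb – 31 Dec 2028: 11 months at 2.45% → £160,000 × 2.45% × 11/12 = £3,593.3333
Total = £3,926.6667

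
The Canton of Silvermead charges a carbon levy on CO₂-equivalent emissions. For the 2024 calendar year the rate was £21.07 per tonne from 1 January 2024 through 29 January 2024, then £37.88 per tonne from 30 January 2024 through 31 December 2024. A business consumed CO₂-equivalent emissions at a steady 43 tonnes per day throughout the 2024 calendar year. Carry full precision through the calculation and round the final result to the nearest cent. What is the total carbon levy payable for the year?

1 January – 29 January 2024: 29 days × 43 tonnes/day = 1,247 tonnes at £21.07/tonne → £26,274.29
30 January – 31 December 2024: 337 days × 43 tonnes/day = 14,491 tonnes at £37.88/tonne → £548,919.08

£575,193.37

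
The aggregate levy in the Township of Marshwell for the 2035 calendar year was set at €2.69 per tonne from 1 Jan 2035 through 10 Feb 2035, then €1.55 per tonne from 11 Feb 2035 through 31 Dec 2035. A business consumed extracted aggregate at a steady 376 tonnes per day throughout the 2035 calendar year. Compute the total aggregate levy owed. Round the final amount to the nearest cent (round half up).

1 Jan – 10 Feb 2035: 41 days × 376 tonnes/day = 15,416 tonnes at €2.69/tonne → €41,469.04
11 Feb – 31 Dec 2035: 324 days × 376 tonnes/day = 121,824 tonnes at €1.55/tonne → €188,827.20

€230,296.24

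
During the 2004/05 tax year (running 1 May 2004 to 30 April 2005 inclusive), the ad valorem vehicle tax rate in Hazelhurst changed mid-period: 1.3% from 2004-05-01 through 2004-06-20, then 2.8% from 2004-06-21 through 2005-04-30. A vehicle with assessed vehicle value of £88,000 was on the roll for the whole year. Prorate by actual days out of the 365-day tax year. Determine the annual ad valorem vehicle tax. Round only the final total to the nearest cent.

£2,279.56

2004-05-01 to 2004-06-20: 51 days at 1.3% → £88,000 × 1.3% × 51/365 = £159.8466
2004-06-21 to 2005-04-30: 314 days at 2.8% → £88,000 × 2.8% × 314/365 = £2,119.7151
Total = £2,279.5616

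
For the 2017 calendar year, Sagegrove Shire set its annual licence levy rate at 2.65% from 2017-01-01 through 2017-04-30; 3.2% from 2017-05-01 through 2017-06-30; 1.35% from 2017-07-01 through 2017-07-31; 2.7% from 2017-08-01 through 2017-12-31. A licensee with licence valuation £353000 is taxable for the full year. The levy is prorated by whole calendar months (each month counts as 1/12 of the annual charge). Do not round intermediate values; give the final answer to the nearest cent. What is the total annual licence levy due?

£9369.21

2017-01-01 to 2017-04-30: 4 months at 2.65% → £353000 × 2.65% × 4/12 = £3118.1667
2017-05-01 to 2017-06-30: 2 months at 3.2% → £353000 × 3.2% × 2/12 = £1882.6667
2017-07-01 to 2017-07-31: 1 month at 1.35% → £353000 × 1.35% × 1/12 = £397.1250
2017-08-01 to 2017-12-31: 5 months at 2.7% → £353000 × 2.7% × 5/12 = £3971.2500
Total = £9369.2083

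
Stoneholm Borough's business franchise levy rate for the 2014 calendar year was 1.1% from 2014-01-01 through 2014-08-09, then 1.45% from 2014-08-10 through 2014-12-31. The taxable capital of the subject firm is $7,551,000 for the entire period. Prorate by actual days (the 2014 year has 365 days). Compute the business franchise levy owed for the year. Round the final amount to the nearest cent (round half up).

$93,487.59

2014-01-01 to 2014-08-09: 221 days at 1.1% → $7,551,000 × 1.1% × 221/365 = $50,291.7288
2014-08-10 to 2014-12-31: 144 days at 1.45% → $7,551,000 × 1.45% × 144/365 = $43,195.8575
Total = $93,487.5863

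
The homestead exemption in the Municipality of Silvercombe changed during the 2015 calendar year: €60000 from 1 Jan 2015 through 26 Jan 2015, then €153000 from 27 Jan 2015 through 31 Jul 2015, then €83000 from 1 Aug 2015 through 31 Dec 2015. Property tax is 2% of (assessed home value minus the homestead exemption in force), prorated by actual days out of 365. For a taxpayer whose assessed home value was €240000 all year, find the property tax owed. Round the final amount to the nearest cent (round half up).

€2459.34

1 Jan – 26 Jan 2015: 26 days, exemption €60000 → (€240000 − €60000) × 2% × 26/365 = €256.4384
27 Jan – 31 Jul 2015: 186 days, exemption €153000 → (€240000 − €153000) × 2% × 186/365 = €886.6849
1 Aug – 31 Dec 2015: 153 days, exemption €83000 → (€240000 − €83000) × 2% × 153/365 = €1316.2192
Total = €2459.3425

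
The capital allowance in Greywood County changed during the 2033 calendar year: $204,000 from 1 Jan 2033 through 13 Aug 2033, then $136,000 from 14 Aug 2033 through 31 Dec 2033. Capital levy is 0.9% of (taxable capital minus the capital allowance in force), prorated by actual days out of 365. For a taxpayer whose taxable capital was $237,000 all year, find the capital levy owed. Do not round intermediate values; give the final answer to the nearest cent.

1 Jan – 13 Aug 2033: 225 days, exemption $204,000 → ($237,000 − $204,000) × 0.9% × 225/365 = $183.0822
14 Aug – 31 Dec 2033: 140 days, exemption $136,000 → ($237,000 − $136,000) × 0.9% × 140/365 = $348.6575
Total = $531.7397

$531.74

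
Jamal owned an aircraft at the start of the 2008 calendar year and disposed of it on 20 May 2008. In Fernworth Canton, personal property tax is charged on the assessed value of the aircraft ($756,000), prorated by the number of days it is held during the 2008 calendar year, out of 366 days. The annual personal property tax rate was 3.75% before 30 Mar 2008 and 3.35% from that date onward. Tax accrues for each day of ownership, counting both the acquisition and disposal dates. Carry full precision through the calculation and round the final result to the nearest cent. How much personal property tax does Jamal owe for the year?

1 Jan – 29 Mar 2008: 89 days at 3.75% → $756,000 × 3.75% × 89/366 = $6,893.8525
30 Mar – 20 May 2008: 52 days at 3.35% → $756,000 × 3.35% × 52/366 = $3,598.2295
Total = $10,492.0820

$10,492.08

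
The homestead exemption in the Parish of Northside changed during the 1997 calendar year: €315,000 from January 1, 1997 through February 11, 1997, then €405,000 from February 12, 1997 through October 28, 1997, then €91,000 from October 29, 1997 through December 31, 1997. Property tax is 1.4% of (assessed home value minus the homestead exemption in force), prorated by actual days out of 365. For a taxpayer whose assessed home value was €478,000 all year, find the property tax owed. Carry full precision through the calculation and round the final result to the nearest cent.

€1,937.79

January 1 – February 11, 1997: 42 days, exemption €315,000 → (€478,000 − €315,000) × 1.4% × 42/365 = €262.5863
February 12 – October 28, 1997: 259 days, exemption €405,000 → (€478,000 − €405,000) × 1.4% × 259/365 = €725.2000
October 29 – December 31, 1997: 64 days, exemption €91,000 → (€478,000 − €91,000) × 1.4% × 64/365 = €950.0055
Total = €1,937.7918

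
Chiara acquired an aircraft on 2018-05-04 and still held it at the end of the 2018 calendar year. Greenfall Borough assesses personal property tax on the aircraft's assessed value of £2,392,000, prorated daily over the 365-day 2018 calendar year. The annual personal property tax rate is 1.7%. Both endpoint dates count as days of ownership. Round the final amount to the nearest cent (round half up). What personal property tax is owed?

£26,960.79

Days held (2018-05-04 to 2018-12-31): 242 out of 365
Tax = £2,392,000 × 1.7% × 242/365 = £26,960.7890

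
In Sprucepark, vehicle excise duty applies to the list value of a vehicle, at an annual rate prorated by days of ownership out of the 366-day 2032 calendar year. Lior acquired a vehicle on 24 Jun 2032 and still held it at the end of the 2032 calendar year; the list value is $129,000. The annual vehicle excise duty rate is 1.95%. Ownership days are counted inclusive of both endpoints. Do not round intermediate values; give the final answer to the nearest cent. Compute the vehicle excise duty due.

Days held (24 Jun – 31 Dec 2032): 191 out of 366
Tax = $129,000 × 1.95% × 191/366 = $1,312.7336

$1,312.73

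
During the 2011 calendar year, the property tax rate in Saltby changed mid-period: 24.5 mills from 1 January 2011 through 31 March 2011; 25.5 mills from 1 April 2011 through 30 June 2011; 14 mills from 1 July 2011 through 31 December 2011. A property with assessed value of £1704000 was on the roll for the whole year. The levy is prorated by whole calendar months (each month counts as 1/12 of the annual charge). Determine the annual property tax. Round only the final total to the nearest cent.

1 January – 31 March 2011: 3 months at 24.5 mills → £1704000 × 2.45% × 3/12 = £10437.0000
1 April – 30 June 2011: 3 months at 25.5 mills → £1704000 × 2.55% × 3/12 = £10863.0000
1 July – 31 December 2011: 6 months at 14 mills → £1704000 × 1.4% × 6/12 = £11928.0000
Total = £33228.0000

£33228.00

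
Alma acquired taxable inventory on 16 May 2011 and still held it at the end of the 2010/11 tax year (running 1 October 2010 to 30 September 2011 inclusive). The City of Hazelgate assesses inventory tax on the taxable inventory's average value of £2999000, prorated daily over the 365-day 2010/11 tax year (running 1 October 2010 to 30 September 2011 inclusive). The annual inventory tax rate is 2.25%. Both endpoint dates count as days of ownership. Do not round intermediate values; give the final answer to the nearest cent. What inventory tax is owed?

£25512.04

Days held (16 May – 30 Sep 2011): 138 out of 365
Tax = £2999000 × 2.25% × 138/365 = £25512.0411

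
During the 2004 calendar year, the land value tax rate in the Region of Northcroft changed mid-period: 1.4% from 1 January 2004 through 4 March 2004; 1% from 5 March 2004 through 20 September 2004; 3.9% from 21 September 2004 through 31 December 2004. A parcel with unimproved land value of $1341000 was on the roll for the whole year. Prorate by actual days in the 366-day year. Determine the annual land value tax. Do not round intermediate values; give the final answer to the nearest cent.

1 January – 4 March 2004: 64 days at 1.4% → $1341000 × 1.4% × 64/366 = $3282.8852
5 March – 20 September 2004: 200 days at 1% → $1341000 × 1% × 200/366 = $7327.8689
21 September – 31 December 2004: 102 days at 3.9% → $1341000 × 3.9% × 102/366 = $14575.1311
Total = $25185.8852

$25185.89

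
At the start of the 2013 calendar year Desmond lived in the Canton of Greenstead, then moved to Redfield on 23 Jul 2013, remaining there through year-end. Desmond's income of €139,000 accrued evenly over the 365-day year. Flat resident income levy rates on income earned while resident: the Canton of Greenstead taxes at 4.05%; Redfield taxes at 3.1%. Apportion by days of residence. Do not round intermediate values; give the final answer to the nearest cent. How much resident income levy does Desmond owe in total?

€5,043.42

The Canton of Greenstead, 1 Jan – 22 Jul 2013: 203 days → €139,000 × 4.05% × 203/365 = €3,130.9274
Redfield, 23 Jul – 31 Dec 2013: 162 days → €139,000 × 3.1% × 162/365 = €1,912.4877
Total = €5,043.4151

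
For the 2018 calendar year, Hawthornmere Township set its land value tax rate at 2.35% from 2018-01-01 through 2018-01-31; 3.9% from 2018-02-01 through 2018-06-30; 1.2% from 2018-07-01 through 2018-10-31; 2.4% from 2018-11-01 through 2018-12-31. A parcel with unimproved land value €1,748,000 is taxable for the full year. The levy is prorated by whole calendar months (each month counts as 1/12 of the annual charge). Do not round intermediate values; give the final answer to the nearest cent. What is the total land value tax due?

2018-01-01 to 2018-01-31: 1 month at 2.35% → €1,748,000 × 2.35% × 1/12 = €3,423.1667
2018-02-01 to 2018-06-30: 5 months at 3.9% → €1,748,000 × 3.9% × 5/12 = €28,405.0000
2018-07-01 to 2018-10-31: 4 months at 1.2% → €1,748,000 × 1.2% × 4/12 = €6,992.0000
2018-11-01 to 2018-12-31: 2 months at 2.4% → €1,748,000 × 2.4% × 2/12 = €6,992.0000
Total = €45,812.1667

€45,812.17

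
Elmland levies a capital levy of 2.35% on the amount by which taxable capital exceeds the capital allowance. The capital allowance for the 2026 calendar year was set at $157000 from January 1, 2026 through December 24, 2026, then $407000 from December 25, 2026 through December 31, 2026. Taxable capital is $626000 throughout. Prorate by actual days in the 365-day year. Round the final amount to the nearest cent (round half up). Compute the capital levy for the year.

January 1 – December 24, 2026: 358 days, exemption $157000 → ($626000 − $157000) × 2.35% × 358/365 = $10810.1288
December 25 – December 31, 2026: 7 days, exemption $407000 → ($626000 − $407000) × 2.35% × 7/365 = $98.7000
Total = $10908.8288

$10908.83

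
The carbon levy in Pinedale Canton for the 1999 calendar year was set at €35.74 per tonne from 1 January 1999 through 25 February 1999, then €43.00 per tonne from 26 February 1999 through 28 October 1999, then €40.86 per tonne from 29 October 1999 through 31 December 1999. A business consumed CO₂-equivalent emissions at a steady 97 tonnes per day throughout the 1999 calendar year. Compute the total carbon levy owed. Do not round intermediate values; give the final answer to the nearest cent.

€1,469,693.56

1 January – 25 February 1999: 56 days × 97 tonnes/day = 5,432 tonnes at €35.74/tonne → €194,139.68
26 February – 28 October 1999: 245 days × 97 tonnes/day = 23,765 tonnes at €43.00/tonne → €1,021,895.00
29 October – 31 December 1999: 64 days × 97 tonnes/day = 6,208 tonnes at €40.86/tonne → €253,658.88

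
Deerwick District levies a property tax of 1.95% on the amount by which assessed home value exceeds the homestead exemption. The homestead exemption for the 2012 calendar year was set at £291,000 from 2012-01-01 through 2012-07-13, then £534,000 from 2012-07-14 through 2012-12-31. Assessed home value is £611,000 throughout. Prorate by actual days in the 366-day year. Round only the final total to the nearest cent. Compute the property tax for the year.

2012-01-01 to 2012-07-13: 195 days, exemption £291,000 → (£611,000 − £291,000) × 1.95% × 195/366 = £3,324.5902
2012-07-14 to 2012-12-31: 171 days, exemption £534,000 → (£611,000 − £534,000) × 1.95% × 171/366 = £701.5205
Total = £4,026.1107

£4,026.11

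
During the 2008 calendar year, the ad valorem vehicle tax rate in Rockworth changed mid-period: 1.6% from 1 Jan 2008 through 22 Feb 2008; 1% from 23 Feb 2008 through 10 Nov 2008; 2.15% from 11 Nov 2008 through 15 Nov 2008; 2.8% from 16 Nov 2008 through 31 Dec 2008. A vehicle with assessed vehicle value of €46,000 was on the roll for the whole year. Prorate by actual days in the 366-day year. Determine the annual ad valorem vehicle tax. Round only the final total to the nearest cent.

1 Jan – 22 Feb 2008: 53 days at 1.6% → €46,000 × 1.6% × 53/366 = €106.5792
23 Feb – 10 Nov 2008: 262 days at 1% → €46,000 × 1% × 262/366 = €329.2896
11 Nov – 15 Nov 2008: 5 days at 2.15% → €46,000 × 2.15% × 5/366 = €13.5109
16 Nov – 31 Dec 2008: 46 days at 2.8% → €46,000 × 2.8% × 46/366 = €161.8798
Total = €611.2596

€611.26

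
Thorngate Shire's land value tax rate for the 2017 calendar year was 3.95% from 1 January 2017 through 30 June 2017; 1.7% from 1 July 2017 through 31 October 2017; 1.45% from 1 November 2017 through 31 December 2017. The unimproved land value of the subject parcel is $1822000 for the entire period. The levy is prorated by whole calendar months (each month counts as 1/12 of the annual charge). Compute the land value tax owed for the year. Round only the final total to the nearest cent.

1 January – 30 June 2017: 6 months at 3.95% → $1822000 × 3.95% × 6/12 = $35984.5000
1 July – 31 October 2017: 4 months at 1.7% → $1822000 × 1.7% × 4/12 = $10324.6667
1 November – 31 December 2017: 2 months at 1.45% → $1822000 × 1.45% × 2/12 = $4403.1667
Total = $50712.3333

$50712.33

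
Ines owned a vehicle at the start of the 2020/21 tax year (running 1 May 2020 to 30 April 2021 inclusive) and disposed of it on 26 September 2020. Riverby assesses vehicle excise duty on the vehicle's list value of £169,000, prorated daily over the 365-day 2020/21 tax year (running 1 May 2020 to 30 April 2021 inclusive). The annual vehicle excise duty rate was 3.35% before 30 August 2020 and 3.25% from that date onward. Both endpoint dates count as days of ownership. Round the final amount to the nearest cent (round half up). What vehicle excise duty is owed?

£2,298.17

1 May – 29 August 2020: 121 days at 3.35% → £169,000 × 3.35% × 121/365 = £1,876.8260
30 August – 26 September 2020: 28 days at 3.25% → £169,000 × 3.25% × 28/365 = £421.3425
Total = £2,298.1685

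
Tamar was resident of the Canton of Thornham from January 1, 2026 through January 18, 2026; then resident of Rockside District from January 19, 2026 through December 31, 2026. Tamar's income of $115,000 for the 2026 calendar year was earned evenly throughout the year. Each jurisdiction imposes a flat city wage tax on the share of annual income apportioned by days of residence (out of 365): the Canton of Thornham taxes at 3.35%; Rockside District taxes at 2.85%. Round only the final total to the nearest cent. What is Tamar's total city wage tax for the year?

$3,305.86

The Canton of Thornham, January 1 – January 18, 2026: 18 days → $115,000 × 3.35% × 18/365 = $189.9863
Rockside District, January 19 – December 31, 2026: 347 days → $115,000 × 2.85% × 347/365 = $3,115.8699
Total = $3,305.8562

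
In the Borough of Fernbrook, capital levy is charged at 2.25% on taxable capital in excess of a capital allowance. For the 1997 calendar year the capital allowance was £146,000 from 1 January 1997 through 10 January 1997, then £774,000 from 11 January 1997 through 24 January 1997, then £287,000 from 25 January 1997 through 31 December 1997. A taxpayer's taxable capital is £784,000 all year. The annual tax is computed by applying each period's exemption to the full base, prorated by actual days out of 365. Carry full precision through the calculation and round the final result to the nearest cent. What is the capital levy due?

1 January – 10 January 1997: 10 days, exemption £146,000 → (£784,000 − £146,000) × 2.25% × 10/365 = £393.2877
11 January – 24 January 1997: 14 days, exemption £774,000 → (£784,000 − £774,000) × 2.25% × 14/365 = £8.6301
25 January – 31 December 1997: 341 days, exemption £287,000 → (£784,000 − £287,000) × 2.25% × 341/365 = £10,447.2123
Total = £10,849.1301

£10,849.13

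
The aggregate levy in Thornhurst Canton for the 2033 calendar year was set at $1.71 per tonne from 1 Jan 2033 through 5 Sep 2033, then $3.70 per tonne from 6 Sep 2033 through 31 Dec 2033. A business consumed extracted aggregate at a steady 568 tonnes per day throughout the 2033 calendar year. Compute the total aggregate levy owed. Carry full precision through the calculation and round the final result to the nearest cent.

1 Jan – 5 Sep 2033: 248 days × 568 tonnes/day = 140,864 tonnes at $1.71/tonne → $240877.44
6 Sep – 31 Dec 2033: 117 days × 568 tonnes/day = 66,456 tonnes at $3.70/tonne → $245887.20

$486764.64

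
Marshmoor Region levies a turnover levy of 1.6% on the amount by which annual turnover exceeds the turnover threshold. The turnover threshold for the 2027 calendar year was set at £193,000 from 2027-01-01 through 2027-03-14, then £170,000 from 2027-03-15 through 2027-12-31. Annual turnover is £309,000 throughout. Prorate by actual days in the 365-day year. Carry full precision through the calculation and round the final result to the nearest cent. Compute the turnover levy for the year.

2027-01-01 to 2027-03-14: 73 days, exemption £193,000 → (£309,000 − £193,000) × 1.6% × 73/365 = £371.2000
2027-03-15 to 2027-12-31: 292 days, exemption £170,000 → (£309,000 − £170,000) × 1.6% × 292/365 = £1,779.2000
Total = £2,150.4000

£2,150.40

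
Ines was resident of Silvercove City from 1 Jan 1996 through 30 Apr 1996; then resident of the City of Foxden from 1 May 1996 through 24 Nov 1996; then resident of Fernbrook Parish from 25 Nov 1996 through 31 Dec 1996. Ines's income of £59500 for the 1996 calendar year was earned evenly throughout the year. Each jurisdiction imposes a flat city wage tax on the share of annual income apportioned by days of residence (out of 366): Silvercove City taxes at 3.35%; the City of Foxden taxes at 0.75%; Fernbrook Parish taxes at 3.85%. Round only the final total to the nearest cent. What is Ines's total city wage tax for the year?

Silvercove City, 1 Jan – 30 Apr 1996: 121 days → £59500 × 3.35% × 121/366 = £658.9706
The City of Foxden, 1 May – 24 Nov 1996: 208 days → £59500 × 0.75% × 208/366 = £253.6066
Fernbrook Parish, 25 Nov – 31 Dec 1996: 37 days → £59500 × 3.85% × 37/366 = £231.5786
Total = £1144.1557

£1144.16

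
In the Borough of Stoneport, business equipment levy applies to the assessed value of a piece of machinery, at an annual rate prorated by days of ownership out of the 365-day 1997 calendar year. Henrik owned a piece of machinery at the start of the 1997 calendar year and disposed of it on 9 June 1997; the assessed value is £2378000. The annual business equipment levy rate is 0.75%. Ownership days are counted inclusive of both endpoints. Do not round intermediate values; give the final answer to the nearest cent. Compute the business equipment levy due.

Days held (1 January – 9 June 1997): 160 out of 365
Tax = £2378000 × 0.75% × 160/365 = £7818.0822

£7818.08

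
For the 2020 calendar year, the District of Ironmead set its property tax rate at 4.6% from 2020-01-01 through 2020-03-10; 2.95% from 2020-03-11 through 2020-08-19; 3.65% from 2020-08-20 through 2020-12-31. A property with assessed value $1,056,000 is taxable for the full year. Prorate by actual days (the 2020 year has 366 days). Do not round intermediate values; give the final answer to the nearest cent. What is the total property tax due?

$37,190.82

2020-01-01 to 2020-03-10: 70 days at 4.6% → $1,056,000 × 4.6% × 70/366 = $9,290.4918
2020-03-11 to 2020-08-19: 162 days at 2.95% → $1,056,000 × 2.95% × 162/366 = $13,788.5902
2020-08-20 to 2020-12-31: 134 days at 3.65% → $1,056,000 × 3.65% × 134/366 = $14,111.7377
Total = $37,190.8197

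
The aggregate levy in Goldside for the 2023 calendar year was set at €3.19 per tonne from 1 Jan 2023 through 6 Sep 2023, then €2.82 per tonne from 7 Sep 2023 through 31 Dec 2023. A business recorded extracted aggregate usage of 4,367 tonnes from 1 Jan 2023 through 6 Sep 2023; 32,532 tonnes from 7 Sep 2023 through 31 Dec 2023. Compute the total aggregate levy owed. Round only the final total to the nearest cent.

1 Jan – 6 Sep 2023: 4,367 tonnes at €3.19/tonne → €13930.73
7 Sep – 31 Dec 2023: 32,532 tonnes at €2.82/tonne → €91740.24

€105670.97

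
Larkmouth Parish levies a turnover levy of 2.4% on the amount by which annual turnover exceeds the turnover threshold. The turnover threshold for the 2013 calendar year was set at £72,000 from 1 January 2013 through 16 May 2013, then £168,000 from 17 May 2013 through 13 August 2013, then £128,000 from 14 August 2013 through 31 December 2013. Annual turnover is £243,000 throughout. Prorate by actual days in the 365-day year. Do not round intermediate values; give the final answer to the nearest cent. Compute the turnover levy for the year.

1 January – 16 May 2013: 136 days, exemption £72,000 → (£243,000 − £72,000) × 2.4% × 136/365 = £1,529.1616
17 May – 13 August 2013: 89 days, exemption £168,000 → (£243,000 − £168,000) × 2.4% × 89/365 = £438.9041
14 August – 31 December 2013: 140 days, exemption £128,000 → (£243,000 − £128,000) × 2.4% × 140/365 = £1,058.6301
Total = £3,026.6959

£3,026.70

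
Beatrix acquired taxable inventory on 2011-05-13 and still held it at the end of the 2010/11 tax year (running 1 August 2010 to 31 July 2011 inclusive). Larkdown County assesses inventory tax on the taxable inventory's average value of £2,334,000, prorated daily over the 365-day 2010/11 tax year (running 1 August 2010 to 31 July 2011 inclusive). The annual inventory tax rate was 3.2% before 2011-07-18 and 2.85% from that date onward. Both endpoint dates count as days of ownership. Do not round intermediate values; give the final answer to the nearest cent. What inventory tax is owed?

2011-05-13 to 2011-07-17: 66 days at 3.2% → £2,334,000 × 3.2% × 66/365 = £13,505.2274
2011-07-18 to 2011-07-31: 14 days at 2.85% → £2,334,000 × 2.85% × 14/365 = £2,551.4137
Total = £16,056.6411

£16,056.64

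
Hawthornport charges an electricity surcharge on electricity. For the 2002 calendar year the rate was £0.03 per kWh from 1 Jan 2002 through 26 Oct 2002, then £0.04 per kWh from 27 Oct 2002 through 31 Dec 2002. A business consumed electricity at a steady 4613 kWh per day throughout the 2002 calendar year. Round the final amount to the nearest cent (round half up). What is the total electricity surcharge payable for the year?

£53,556.93

1 Jan – 26 Oct 2002: 299 days × 4613 kWh/day = 1,379,287 kWh at £0.03/kWh → £41,378.61
27 Oct – 31 Dec 2002: 66 days × 4613 kWh/day = 304,458 kWh at £0.04/kWh → £12,178.32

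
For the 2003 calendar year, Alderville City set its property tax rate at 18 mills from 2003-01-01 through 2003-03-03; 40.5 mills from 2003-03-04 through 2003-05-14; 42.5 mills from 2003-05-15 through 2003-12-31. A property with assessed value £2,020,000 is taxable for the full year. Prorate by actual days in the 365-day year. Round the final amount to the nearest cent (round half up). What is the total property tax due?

2003-01-01 to 2003-03-03: 62 days at 18 mills → £2,020,000 × 1.8% × 62/365 = £6,176.2192
2003-03-04 to 2003-05-14: 72 days at 40.5 mills → £2,020,000 × 4.05% × 72/365 = £16,137.8630
2003-05-15 to 2003-12-31: 231 days at 42.5 mills → £2,020,000 × 4.25% × 231/365 = £54,332.4658
Total = £76,646.5479

£76,646.55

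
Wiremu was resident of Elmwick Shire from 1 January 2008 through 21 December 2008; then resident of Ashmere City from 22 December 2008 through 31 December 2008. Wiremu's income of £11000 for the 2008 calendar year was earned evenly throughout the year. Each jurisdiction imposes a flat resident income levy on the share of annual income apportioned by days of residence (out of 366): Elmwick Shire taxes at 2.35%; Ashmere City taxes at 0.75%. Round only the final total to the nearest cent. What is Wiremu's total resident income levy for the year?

£253.69

Elmwick Shire, 1 January – 21 December 2008: 356 days → £11000 × 2.35% × 356/366 = £251.4372
Ashmere City, 22 December – 31 December 2008: 10 days → £11000 × 0.75% × 10/366 = £2.2541
Total = £253.6913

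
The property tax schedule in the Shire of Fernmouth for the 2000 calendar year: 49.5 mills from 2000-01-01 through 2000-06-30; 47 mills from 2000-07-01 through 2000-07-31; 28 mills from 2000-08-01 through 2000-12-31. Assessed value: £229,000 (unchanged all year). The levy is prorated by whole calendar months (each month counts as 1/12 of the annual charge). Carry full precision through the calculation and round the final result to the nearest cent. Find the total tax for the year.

2000-01-01 to 2000-06-30: 6 months at 49.5 mills → £229,000 × 4.95% × 6/12 = £5,667.7500
2000-07-01 to 2000-07-31: 1 month at 47 mills → £229,000 × 4.7% × 1/12 = £896.9167
2000-08-01 to 2000-12-31: 5 months at 28 mills → £229,000 × 2.8% × 5/12 = £2,671.6667
Total = £9,236.3333

£9,236.33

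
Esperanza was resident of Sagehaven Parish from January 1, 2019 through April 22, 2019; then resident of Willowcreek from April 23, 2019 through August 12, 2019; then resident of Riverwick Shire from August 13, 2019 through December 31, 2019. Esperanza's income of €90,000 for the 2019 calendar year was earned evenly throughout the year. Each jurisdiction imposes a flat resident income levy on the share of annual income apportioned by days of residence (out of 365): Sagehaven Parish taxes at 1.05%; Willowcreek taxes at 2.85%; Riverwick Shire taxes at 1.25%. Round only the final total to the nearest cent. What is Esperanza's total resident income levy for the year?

Sagehaven Parish, January 1 – April 22, 2019: 112 days → €90,000 × 1.05% × 112/365 = €289.9726
Willowcreek, April 23 – August 12, 2019: 112 days → €90,000 × 2.85% × 112/365 = €787.0685
Riverwick Shire, August 13 – December 31, 2019: 141 days → €90,000 × 1.25% × 141/365 = €434.5890
Total = €1,511.6301

€1,511.63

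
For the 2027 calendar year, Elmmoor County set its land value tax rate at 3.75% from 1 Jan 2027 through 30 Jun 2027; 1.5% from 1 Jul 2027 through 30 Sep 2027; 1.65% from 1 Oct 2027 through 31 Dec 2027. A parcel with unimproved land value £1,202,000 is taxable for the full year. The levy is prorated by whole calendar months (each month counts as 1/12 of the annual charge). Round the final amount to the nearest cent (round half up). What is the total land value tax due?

1 Jan – 30 Jun 2027: 6 months at 3.75% → £1,202,000 × 3.75% × 6/12 = £22,537.5000
1 Jul – 30 Sep 2027: 3 months at 1.5% → £1,202,000 × 1.5% × 3/12 = £4,507.5000
1 Oct – 31 Dec 2027: 3 months at 1.65% → £1,202,000 × 1.65% × 3/12 = £4,958.2500
Total = £32,003.2500

£32,003.25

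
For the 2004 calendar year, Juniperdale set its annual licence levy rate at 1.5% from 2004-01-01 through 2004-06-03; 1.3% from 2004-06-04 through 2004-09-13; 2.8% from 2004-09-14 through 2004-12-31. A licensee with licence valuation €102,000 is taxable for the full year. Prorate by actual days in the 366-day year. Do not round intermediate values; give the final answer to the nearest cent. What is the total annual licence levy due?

2004-01-01 to 2004-06-03: 155 days at 1.5% → €102,000 × 1.5% × 155/366 = €647.9508
2004-06-04 to 2004-09-13: 102 days at 1.3% → €102,000 × 1.3% × 102/366 = €369.5410
2004-09-14 to 2004-12-31: 109 days at 2.8% → €102,000 × 2.8% × 109/366 = €850.5574
Total = €1,868.0492

€1,868.05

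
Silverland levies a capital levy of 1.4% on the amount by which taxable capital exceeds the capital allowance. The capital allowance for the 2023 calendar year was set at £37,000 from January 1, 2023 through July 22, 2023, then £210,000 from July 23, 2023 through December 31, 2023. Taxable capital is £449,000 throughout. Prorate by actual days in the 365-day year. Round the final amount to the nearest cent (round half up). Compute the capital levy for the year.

January 1 – July 22, 2023: 203 days, exemption £37,000 → (£449,000 − £37,000) × 1.4% × 203/365 = £3,207.9562
July 23 – December 31, 2023: 162 days, exemption £210,000 → (£449,000 − £210,000) × 1.4% × 162/365 = £1,485.0740
Total = £4,693.0301

£4,693.03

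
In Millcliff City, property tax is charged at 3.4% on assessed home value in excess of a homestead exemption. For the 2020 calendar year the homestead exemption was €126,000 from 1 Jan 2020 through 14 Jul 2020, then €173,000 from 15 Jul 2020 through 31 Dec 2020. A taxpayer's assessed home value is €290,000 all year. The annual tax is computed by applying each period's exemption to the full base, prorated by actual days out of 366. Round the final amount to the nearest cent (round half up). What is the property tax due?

1 Jan – 14 Jul 2020: 196 days, exemption €126,000 → (€290,000 − €126,000) × 3.4% × 196/366 = €2,986.0546
15 Jul – 31 Dec 2020: 170 days, exemption €173,000 → (€290,000 − €173,000) × 3.4% × 170/366 = €1,847.7049
Total = €4,833.7596

€4,833.76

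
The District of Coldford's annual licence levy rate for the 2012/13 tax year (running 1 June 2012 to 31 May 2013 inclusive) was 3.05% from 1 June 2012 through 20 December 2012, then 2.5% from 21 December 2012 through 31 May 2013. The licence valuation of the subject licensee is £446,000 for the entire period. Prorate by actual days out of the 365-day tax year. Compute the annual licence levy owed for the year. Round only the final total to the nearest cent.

1 June – 20 December 2012: 203 days at 3.05% → £446,000 × 3.05% × 203/365 = £7,565.5041
21 December 2012 – 31 May 2013: 162 days at 2.5% → £446,000 × 2.5% × 162/365 = £4,948.7671
Total = £12,514.2712

£12,514.27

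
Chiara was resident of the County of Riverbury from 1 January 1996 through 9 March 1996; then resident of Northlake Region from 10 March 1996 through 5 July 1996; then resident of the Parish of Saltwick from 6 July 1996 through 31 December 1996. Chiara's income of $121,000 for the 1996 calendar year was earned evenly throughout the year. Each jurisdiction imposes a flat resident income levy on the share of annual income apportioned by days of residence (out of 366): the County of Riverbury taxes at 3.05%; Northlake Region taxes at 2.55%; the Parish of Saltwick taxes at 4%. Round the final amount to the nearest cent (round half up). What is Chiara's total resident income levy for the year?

The County of Riverbury, 1 January – 9 March 1996: 69 days → $121,000 × 3.05% × 69/366 = $695.7500
Northlake Region, 10 March – 5 July 1996: 118 days → $121,000 × 2.55% × 118/366 = $994.7787
The Parish of Saltwick, 6 July – 31 December 1996: 179 days → $121,000 × 4% × 179/366 = $2,367.1038
Total = $4,057.6325

$4,057.63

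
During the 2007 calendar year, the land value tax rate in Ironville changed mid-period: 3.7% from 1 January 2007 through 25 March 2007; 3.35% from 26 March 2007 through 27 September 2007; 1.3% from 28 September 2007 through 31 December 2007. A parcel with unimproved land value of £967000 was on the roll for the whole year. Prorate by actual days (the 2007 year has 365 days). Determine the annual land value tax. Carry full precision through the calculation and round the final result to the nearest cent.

£28013.86

1 January – 25 March 2007: 84 days at 3.7% → £967000 × 3.7% × 84/365 = £8234.0712
26 March – 27 September 2007: 186 days at 3.35% → £967000 × 3.35% × 186/365 = £16507.8822
28 September – 31 December 2007: 95 days at 1.3% → £967000 × 1.3% × 95/365 = £3271.9041
Total = £28013.8575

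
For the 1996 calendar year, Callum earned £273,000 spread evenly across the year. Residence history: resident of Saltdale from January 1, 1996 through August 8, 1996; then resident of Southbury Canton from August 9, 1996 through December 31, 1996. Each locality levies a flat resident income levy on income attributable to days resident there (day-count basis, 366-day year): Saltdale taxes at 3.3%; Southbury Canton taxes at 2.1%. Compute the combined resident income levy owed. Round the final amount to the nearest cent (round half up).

£7,711.13

Saltdale, January 1 – August 8, 1996: 221 days → £273,000 × 3.3% × 221/366 = £5,439.8607
Southbury Canton, August 9 – December 31, 1996: 145 days → £273,000 × 2.1% × 145/366 = £2,271.2705
Total = £7,711.1311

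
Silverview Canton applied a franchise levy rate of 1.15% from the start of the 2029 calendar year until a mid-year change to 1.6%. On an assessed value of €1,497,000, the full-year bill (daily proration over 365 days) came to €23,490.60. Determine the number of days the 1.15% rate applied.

25 days

Let d = days at the first rate; then 365 − d days at the second rate.
€1,497,000 × [1.15%·d + 1.6%·(365−d)] / 365 = €23,490.60
Solving gives d = 25, so the new rate took effect on 26 January 2029.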